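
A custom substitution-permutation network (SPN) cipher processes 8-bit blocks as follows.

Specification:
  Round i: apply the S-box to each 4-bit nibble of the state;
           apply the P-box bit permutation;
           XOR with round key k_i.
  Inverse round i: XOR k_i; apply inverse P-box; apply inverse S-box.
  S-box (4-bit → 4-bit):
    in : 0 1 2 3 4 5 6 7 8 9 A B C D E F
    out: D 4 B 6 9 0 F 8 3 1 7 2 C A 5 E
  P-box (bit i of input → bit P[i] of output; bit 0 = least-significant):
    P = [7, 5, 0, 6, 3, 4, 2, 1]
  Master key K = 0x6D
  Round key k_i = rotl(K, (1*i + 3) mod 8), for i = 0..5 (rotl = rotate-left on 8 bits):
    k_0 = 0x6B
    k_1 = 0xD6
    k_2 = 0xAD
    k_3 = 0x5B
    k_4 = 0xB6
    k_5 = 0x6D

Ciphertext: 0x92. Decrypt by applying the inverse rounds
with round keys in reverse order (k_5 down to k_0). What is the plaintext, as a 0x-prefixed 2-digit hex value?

s_0 = ciphertext = 0x92
s_1 = InvRound(s_0, k_5) = 0x66
s_2 = InvRound(s_1, k_4) = 0xB4
s_3 = InvRound(s_2, k_3) = 0x06
s_4 = InvRound(s_3, k_2) = 0x4A
s_5 = InvRound(s_4, k_1) = 0xA9
s_6 = InvRound(s_5, k_0) = 0x74

0x74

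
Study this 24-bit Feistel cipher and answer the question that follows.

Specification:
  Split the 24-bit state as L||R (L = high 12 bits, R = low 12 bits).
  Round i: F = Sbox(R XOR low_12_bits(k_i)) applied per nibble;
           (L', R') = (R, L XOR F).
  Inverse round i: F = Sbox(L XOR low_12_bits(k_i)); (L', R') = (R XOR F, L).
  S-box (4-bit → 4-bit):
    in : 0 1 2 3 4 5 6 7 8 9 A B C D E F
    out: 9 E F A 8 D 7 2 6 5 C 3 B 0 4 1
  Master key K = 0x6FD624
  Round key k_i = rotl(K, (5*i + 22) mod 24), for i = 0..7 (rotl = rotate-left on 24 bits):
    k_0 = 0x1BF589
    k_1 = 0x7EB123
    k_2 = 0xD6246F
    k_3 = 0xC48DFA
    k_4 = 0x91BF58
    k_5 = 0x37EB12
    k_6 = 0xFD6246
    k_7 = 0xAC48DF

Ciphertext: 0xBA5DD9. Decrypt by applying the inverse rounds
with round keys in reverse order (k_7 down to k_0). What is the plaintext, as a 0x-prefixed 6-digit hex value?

s_0 = ciphertext = 0xBA5DD9
s_1 = InvRound(s_0, k_7) = 0x7F5BA5
s_2 = InvRound(s_1, k_6) = 0x69F7F5
s_3 = InvRound(s_2, k_5) = 0x79569F
s_4 = InvRound(s_3, k_4) = 0x02F795
s_5 = InvRound(s_4, k_3) = 0x79802F
s_6 = InvRound(s_5, k_2) = 0xA3D798
s_7 = InvRound(s_6, k_1) = 0x47CA3D
s_8 = InvRound(s_7, k_0) = 0x42047C

0x42047C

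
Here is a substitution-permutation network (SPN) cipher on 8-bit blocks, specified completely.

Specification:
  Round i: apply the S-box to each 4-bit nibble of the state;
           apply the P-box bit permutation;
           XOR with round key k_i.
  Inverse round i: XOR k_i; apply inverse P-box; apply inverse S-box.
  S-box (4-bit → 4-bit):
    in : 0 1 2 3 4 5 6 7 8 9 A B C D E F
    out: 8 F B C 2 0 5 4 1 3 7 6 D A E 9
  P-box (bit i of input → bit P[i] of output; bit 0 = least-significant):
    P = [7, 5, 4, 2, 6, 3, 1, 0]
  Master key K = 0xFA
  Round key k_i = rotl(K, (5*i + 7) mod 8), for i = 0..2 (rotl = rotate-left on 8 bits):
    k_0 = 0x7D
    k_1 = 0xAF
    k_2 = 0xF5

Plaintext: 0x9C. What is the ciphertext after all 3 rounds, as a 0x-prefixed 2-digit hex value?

s_0 = plaintext = 0x9C
s_1 = Round(s_0, k_0) = 0xA1
s_2 = Round(s_1, k_1) = 0x51
s_3 = Round(s_2, k_2) = 0x41

0x41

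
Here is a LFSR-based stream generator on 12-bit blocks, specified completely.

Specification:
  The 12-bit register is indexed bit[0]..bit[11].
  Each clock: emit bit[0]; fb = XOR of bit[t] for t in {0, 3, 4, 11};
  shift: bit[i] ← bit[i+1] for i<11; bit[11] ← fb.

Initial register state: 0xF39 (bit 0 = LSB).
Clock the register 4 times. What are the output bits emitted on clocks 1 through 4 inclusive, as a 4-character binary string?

reg_0 = 0xF39
clock 1: out=1, reg = 0x79C
clock 2: out=0, reg = 0x3CE
clock 3: out=0, reg = 0x9E7
clock 4: out=1, reg = 0x4F3

1001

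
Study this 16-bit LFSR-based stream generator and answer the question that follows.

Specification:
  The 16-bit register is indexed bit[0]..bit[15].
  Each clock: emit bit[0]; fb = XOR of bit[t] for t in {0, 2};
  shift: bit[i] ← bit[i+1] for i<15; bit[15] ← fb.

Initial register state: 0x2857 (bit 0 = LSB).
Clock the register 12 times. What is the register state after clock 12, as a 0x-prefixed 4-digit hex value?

0x2422

reg_0 = 0x2857
clock 1: out=1, reg = 0x142B
clock 2: out=1, reg = 0x8A15
clock 3: out=1, reg = 0x450A
clock 4: out=0, reg = 0x2285
clock 5: out=1, reg = 0x1142
clock 6: out=0, reg = 0x08A1
clock 7: out=1, reg = 0x8450
clock 8: out=0, reg = 0x4228
clock 9: out=0, reg = 0x2114
clock 10: out=0, reg = 0x908A
clock 11: out=0, reg = 0x4845
clock 12: out=1, reg = 0x2422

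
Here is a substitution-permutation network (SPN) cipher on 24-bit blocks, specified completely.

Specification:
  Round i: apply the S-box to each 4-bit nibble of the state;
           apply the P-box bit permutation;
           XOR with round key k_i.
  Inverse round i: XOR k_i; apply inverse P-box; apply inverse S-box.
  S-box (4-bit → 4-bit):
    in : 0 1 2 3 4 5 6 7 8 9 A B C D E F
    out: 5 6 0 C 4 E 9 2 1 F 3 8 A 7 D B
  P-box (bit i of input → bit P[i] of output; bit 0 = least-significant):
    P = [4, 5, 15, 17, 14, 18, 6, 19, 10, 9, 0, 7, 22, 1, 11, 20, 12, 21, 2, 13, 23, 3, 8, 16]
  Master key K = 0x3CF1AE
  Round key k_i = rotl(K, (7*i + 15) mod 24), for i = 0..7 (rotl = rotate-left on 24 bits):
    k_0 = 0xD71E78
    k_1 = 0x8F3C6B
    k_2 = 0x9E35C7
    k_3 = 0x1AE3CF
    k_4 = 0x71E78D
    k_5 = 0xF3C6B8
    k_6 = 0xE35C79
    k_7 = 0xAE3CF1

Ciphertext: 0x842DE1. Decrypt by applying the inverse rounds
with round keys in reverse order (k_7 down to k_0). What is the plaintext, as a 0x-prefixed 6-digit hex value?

s_0 = ciphertext = 0x842DE1
s_1 = InvRound(s_0, k_7) = 0x4A22B6
s_2 = InvRound(s_1, k_6) = 0xF919E2
s_3 = InvRound(s_2, k_5) = 0x181AEE
s_4 = InvRound(s_3, k_4) = 0x3FD0E1
s_5 = InvRound(s_4, k_3) = 0x597777
s_6 = InvRound(s_5, k_2) = 0x628CAF
s_7 = InvRound(s_6, k_1) = 0x698B54
s_8 = InvRound(s_7, k_0) = 0xDDB8C5

0xDDB8C5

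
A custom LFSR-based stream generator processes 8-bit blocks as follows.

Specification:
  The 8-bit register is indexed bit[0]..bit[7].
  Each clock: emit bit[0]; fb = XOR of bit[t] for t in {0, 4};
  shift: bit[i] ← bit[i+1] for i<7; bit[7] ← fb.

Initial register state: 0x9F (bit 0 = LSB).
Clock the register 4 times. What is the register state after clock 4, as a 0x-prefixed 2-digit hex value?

0x69

reg_0 = 0x9F
clock 1: out=1, reg = 0x4F
clock 2: out=1, reg = 0xA7
clock 3: out=1, reg = 0xD3
clock 4: out=1, reg = 0x69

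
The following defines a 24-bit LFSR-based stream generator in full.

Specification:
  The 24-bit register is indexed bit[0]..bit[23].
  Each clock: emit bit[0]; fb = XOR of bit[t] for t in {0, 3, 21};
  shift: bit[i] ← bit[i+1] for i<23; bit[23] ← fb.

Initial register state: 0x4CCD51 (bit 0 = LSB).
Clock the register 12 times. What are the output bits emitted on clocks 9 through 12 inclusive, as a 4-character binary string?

reg_0 = 0x4CCD51
clock 1: out=1, reg = 0xA666A8
clock 2: out=0, reg = 0x533354
clock 3: out=0, reg = 0x2999AA
clock 4: out=0, reg = 0x14CCD5
clock 5: out=1, reg = 0x8A666A
clock 6: out=0, reg = 0xC53335
clock 7: out=1, reg = 0xE2999A
clock 8: out=0, reg = 0x714CCD
clock 9: out=1, reg = 0xB8A666
clock 10: out=0, reg = 0xDC5333
clock 11: out=1, reg = 0xEE2999
clock 12: out=1, reg = 0xF714CC

1011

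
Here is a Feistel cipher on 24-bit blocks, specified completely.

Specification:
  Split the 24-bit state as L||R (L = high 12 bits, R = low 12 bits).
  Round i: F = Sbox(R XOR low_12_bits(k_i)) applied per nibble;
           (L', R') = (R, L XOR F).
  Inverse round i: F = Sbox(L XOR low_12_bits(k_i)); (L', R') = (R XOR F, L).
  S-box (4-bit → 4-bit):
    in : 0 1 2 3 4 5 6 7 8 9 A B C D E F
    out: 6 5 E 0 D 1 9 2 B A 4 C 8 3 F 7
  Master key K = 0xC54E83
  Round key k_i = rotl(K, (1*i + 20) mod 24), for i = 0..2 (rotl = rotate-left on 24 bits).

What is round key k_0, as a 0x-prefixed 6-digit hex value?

K = 0xC54E83
k_0 = rotl(K, (1*0+20) mod 24) = rotl(K, 20) = 0x3C54E8

0x3C54E8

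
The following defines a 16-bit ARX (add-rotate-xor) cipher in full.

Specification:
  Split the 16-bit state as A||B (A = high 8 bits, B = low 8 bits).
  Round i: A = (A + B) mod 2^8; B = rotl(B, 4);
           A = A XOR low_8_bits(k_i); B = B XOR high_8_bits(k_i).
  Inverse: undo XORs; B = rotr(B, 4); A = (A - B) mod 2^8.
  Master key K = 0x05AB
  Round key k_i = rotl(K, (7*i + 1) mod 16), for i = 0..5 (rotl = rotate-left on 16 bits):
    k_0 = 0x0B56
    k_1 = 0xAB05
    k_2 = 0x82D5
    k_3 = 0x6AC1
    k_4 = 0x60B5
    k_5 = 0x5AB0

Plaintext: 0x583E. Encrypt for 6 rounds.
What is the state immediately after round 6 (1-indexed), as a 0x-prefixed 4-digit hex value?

0x6E3B

s_0 = plaintext = 0x583E
s_1 = Round(s_0, k_0) = 0xC0E8
s_2 = Round(s_1, k_1) = 0xAD25
s_3 = Round(s_2, k_2) = 0x07D0
s_4 = Round(s_3, k_3) = 0x1667
s_5 = Round(s_4, k_4) = 0xC816
s_6 = Round(s_5, k_5) = 0x6E3B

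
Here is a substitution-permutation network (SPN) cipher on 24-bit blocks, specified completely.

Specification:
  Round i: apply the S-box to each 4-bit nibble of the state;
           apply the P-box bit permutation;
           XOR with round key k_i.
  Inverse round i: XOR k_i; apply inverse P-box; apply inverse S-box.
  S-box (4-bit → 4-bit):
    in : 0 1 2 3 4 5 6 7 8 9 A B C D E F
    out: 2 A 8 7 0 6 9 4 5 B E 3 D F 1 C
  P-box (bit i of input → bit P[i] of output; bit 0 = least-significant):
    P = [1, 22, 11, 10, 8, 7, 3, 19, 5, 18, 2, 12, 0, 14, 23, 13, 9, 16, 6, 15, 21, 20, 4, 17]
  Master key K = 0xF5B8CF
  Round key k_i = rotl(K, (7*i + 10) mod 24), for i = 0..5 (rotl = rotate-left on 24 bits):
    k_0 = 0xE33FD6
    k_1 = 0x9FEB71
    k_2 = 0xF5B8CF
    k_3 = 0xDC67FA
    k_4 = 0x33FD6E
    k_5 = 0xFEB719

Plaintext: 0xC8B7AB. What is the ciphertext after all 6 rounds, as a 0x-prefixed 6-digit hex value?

0x5F5D8F

s_0 = plaintext = 0xC8B7AB
s_1 = Round(s_0, k_0) = 0x897D09
s_2 = Round(s_1, k_1) = 0x7A7DC7
s_3 = Round(s_2, k_2) = 0x7821B3
s_4 = Round(s_3, k_3) = 0x985C28
s_5 = Round(s_4, k_4) = 0x89A708
s_6 = Round(s_5, k_5) = 0x5F5D8F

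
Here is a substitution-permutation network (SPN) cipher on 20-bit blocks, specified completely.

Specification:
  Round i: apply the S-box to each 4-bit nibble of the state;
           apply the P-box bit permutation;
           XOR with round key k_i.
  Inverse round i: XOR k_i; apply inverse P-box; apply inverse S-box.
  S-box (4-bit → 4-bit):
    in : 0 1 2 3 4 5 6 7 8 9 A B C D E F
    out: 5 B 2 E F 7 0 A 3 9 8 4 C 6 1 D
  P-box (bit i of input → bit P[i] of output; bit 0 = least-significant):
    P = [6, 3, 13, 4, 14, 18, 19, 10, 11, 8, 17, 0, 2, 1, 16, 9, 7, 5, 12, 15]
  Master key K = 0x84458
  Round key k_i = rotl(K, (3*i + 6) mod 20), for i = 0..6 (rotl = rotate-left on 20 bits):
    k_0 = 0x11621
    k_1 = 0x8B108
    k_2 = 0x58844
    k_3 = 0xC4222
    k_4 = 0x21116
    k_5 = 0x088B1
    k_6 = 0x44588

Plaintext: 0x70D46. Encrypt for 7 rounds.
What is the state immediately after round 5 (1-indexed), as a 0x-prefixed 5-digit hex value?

s_0 = plaintext = 0x70D46
s_1 = Round(s_0, k_0) = 0xED305
s_2 = Round(s_1, k_1) = 0x3D0C3
s_3 = Round(s_2, k_2) = 0xE347E
s_4 = Round(s_3, k_3) = 0xB4DE1
s_5 = Round(s_4, k_4) = 0x14248
s_6 = Round(s_5, k_5) = 0xD4F5F
s_7 = Round(s_6, k_6) = 0xB3FFF

0x14248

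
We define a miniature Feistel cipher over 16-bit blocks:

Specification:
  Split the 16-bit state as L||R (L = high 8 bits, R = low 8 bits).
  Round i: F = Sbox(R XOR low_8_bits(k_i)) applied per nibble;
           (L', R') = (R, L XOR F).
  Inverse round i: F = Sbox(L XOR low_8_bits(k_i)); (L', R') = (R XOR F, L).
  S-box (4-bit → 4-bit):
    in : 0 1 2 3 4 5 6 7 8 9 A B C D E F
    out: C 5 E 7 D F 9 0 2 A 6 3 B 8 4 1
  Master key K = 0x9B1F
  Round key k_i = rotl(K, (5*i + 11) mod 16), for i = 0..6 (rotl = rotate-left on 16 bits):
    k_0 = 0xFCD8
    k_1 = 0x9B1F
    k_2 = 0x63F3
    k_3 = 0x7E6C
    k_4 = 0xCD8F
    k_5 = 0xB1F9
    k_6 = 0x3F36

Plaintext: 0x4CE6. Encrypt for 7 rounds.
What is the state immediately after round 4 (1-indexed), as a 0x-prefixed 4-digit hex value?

0x27D5

s_0 = plaintext = 0x4CE6
s_1 = Round(s_0, k_0) = 0xE638
s_2 = Round(s_1, k_1) = 0x3806
s_3 = Round(s_2, k_2) = 0x0627
s_4 = Round(s_3, k_3) = 0x27D5
s_5 = Round(s_4, k_4) = 0xD5D1
s_6 = Round(s_5, k_5) = 0xD137
s_7 = Round(s_6, k_6) = 0x3714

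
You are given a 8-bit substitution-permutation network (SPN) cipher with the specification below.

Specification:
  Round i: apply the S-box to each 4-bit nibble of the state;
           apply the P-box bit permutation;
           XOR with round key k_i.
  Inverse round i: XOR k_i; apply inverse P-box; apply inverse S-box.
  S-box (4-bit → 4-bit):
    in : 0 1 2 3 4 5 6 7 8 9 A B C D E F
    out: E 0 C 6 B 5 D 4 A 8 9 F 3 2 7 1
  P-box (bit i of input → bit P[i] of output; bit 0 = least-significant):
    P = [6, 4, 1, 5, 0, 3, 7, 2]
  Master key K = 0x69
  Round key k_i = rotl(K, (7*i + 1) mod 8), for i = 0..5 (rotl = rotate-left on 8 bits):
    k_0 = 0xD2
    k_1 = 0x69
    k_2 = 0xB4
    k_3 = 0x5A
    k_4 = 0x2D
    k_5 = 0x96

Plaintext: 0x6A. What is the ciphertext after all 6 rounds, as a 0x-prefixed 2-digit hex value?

s_0 = plaintext = 0x6A
s_1 = Round(s_0, k_0) = 0x37
s_2 = Round(s_1, k_1) = 0xE3
s_3 = Round(s_2, k_2) = 0x2F
s_4 = Round(s_3, k_3) = 0x9E
s_5 = Round(s_4, k_4) = 0x7B
s_6 = Round(s_5, k_5) = 0x64

0x64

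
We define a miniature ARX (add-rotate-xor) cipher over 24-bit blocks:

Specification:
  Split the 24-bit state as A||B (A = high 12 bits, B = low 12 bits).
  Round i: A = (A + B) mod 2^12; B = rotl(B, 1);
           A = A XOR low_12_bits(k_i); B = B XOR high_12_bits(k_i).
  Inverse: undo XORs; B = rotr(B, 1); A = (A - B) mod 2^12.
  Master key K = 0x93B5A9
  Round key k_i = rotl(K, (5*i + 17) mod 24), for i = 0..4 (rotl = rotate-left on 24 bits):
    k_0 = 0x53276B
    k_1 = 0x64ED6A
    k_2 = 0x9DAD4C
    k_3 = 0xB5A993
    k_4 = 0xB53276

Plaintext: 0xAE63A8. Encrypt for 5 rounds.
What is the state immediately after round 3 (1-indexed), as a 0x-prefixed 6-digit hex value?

s_0 = plaintext = 0xAE63A8
s_1 = Round(s_0, k_0) = 0x9E5262
s_2 = Round(s_1, k_1) = 0x12D28A
s_3 = Round(s_2, k_2) = 0xEFBCCE
s_4 = Round(s_3, k_3) = 0x25A2C7
s_5 = Round(s_4, k_4) = 0x757EDD

0xEFBCCE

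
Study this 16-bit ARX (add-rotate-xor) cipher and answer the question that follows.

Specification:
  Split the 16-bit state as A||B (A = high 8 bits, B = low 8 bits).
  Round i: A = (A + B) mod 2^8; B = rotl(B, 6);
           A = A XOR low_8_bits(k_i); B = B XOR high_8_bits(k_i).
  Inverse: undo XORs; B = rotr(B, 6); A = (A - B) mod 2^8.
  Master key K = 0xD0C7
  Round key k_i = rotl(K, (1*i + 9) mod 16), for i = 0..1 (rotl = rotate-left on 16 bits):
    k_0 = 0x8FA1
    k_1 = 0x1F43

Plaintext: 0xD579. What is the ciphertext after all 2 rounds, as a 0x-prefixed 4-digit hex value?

s_0 = plaintext = 0xD579
s_1 = Round(s_0, k_0) = 0xEFD1
s_2 = Round(s_1, k_1) = 0x836B

0x836B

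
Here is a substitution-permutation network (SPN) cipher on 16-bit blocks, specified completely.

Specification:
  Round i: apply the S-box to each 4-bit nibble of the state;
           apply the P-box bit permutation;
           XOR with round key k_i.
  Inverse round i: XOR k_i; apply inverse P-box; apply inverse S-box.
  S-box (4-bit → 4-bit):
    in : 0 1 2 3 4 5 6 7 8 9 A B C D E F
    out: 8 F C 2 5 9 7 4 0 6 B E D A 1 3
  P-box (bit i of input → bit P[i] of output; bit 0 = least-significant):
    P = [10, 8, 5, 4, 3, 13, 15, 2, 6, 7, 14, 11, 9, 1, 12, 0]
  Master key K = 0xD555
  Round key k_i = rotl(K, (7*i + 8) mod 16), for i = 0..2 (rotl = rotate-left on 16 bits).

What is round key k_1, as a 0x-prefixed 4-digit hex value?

0xEAAA

K = 0xD555
k_0 = rotl(K, (7*0+8) mod 16) = rotl(K, 8) = 0x55D5
k_1 = rotl(K, (7*1+8) mod 16) = rotl(K, 15) = 0xEAAA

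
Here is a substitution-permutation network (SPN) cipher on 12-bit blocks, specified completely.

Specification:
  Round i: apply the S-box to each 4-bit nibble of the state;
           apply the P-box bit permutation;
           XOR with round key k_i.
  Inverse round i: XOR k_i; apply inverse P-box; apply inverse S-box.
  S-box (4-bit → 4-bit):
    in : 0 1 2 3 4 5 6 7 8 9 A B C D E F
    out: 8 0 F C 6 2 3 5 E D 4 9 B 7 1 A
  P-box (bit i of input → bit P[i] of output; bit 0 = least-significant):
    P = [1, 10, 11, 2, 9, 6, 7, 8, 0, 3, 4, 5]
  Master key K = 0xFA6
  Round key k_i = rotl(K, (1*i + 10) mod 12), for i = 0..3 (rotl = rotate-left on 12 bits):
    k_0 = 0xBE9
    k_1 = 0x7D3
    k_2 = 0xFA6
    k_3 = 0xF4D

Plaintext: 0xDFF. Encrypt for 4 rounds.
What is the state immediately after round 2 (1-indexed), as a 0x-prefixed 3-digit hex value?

0x8D2

s_0 = plaintext = 0xDFF
s_1 = Round(s_0, k_0) = 0xEB4
s_2 = Round(s_1, k_1) = 0x8D2
s_3 = Round(s_2, k_2) = 0x158
s_4 = Round(s_3, k_3) = 0x309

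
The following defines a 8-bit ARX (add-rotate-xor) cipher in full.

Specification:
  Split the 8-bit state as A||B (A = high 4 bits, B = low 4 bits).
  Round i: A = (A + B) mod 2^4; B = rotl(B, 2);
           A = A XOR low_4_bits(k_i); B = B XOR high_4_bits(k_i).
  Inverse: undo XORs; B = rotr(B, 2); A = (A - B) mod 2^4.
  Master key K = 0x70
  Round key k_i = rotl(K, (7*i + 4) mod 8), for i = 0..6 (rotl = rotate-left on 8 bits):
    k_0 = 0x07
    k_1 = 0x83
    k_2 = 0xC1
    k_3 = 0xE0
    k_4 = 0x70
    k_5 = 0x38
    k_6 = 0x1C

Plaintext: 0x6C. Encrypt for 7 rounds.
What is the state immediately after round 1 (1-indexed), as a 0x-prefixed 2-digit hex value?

0x53

s_0 = plaintext = 0x6C
s_1 = Round(s_0, k_0) = 0x53
s_2 = Round(s_1, k_1) = 0xB4
s_3 = Round(s_2, k_2) = 0xED
s_4 = Round(s_3, k_3) = 0xB9
s_5 = Round(s_4, k_4) = 0x41
s_6 = Round(s_5, k_5) = 0xD7
s_7 = Round(s_6, k_6) = 0x8C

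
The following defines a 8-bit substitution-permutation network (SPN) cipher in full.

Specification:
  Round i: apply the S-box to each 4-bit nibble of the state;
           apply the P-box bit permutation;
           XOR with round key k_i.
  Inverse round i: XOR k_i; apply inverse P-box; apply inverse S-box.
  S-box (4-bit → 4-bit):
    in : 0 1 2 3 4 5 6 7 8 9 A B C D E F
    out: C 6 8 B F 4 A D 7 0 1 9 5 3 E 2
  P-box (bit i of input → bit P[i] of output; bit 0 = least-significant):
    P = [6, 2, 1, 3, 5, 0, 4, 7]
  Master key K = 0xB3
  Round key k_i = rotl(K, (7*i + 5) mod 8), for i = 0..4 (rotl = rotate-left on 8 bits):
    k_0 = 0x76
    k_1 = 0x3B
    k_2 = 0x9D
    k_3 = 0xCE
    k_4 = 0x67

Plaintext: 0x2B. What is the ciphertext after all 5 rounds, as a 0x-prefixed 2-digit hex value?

0x17

s_0 = plaintext = 0x2B
s_1 = Round(s_0, k_0) = 0xBE
s_2 = Round(s_1, k_1) = 0x95
s_3 = Round(s_2, k_2) = 0x9F
s_4 = Round(s_3, k_3) = 0xCA
s_5 = Round(s_4, k_4) = 0x17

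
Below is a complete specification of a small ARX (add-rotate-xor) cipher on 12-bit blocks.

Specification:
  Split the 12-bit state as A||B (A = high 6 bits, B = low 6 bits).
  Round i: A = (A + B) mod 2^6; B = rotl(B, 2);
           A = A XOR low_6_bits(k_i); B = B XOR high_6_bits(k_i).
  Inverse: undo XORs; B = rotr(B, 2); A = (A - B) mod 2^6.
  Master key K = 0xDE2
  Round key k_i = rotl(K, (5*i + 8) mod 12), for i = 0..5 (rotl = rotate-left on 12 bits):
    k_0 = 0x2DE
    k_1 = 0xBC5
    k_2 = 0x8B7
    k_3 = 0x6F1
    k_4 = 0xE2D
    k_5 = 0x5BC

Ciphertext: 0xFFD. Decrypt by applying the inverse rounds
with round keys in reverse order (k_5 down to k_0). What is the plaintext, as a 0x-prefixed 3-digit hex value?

0x710

s_0 = ciphertext = 0xFFD
s_1 = InvRound(s_0, k_5) = 0x27A
s_2 = InvRound(s_1, k_4) = 0x120
s_3 = InvRound(s_2, k_3) = 0xDFE
s_4 = InvRound(s_3, k_2) = 0xE47
s_5 = InvRound(s_4, k_1) = 0xC8A
s_6 = InvRound(s_5, k_0) = 0x710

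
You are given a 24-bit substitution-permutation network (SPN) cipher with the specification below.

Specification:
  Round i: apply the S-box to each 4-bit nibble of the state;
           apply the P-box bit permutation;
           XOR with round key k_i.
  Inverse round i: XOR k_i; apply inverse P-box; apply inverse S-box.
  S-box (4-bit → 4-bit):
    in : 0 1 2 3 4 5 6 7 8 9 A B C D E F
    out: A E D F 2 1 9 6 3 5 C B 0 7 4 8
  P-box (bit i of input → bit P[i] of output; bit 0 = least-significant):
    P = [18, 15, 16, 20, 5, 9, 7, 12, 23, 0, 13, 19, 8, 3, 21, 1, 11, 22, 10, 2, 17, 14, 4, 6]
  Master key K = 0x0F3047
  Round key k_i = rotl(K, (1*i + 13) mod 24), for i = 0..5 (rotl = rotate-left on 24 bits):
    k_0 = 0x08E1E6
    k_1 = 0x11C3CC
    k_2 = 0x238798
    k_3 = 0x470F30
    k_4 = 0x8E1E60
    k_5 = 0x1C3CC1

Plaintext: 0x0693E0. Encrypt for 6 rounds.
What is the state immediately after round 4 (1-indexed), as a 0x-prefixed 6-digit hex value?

0x6C988A

s_0 = plaintext = 0x0693E0
s_1 = Round(s_0, k_0) = 0xB00823
s_2 = Round(s_1, k_1) = 0xC61323
s_3 = Round(s_2, k_2) = 0x9E3F37
s_4 = Round(s_3, k_3) = 0x6C988A
s_5 = Round(s_4, k_4) = 0x3D1D01
s_6 = Round(s_5, k_5) = 0xEFC29A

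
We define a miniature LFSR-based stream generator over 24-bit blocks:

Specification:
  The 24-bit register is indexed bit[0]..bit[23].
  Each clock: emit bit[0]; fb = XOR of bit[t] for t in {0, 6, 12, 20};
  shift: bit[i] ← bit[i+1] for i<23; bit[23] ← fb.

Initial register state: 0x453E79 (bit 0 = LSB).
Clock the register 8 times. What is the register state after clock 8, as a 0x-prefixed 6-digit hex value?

0xA7453E

reg_0 = 0x453E79
clock 1: out=1, reg = 0xA29F3C
clock 2: out=0, reg = 0xD14F9E
clock 3: out=0, reg = 0xE8A7CF
clock 4: out=1, reg = 0x7453E7
clock 5: out=1, reg = 0x3A29F3
clock 6: out=1, reg = 0x9D14F9
clock 7: out=1, reg = 0x4E8A7C
clock 8: out=0, reg = 0xA7453E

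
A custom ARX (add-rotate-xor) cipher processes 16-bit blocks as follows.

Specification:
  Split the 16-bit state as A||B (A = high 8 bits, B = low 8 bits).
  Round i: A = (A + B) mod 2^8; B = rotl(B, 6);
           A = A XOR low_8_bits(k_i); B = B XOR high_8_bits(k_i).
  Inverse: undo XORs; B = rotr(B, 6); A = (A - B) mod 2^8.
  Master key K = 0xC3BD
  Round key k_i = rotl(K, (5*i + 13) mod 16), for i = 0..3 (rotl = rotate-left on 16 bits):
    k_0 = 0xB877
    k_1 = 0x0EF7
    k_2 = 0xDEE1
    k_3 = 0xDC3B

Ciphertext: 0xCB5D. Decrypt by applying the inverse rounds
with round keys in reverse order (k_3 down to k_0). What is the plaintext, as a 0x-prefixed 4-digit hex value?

0xA934

s_0 = ciphertext = 0xCB5D
s_1 = InvRound(s_0, k_3) = 0xEA06
s_2 = InvRound(s_1, k_2) = 0xA863
s_3 = InvRound(s_2, k_1) = 0xAAB5
s_4 = InvRound(s_3, k_0) = 0xA934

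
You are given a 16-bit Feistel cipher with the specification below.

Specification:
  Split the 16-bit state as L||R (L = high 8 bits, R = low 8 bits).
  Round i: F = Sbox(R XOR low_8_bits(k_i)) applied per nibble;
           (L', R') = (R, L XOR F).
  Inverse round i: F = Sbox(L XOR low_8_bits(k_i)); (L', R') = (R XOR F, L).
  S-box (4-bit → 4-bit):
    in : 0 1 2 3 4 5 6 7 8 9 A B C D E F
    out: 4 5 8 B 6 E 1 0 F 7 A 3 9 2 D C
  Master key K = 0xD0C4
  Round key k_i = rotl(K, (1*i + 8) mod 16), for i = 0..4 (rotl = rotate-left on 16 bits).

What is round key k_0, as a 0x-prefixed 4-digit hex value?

K = 0xD0C4
k_0 = rotl(K, (1*0+8) mod 16) = rotl(K, 8) = 0xC4D0

0xC4D0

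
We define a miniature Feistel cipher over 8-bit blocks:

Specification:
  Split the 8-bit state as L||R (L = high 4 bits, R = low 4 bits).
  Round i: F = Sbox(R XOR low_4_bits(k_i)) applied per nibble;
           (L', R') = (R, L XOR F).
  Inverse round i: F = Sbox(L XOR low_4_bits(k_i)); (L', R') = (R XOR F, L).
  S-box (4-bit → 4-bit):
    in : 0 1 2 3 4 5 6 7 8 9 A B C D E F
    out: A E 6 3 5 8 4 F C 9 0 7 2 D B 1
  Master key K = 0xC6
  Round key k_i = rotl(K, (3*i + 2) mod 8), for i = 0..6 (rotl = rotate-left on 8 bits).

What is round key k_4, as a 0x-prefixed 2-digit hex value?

0xB1

K = 0xC6
k_0 = rotl(K, (3*0+2) mod 8) = rotl(K, 2) = 0x1B
k_1 = rotl(K, (3*1+2) mod 8) = rotl(K, 5) = 0xD8
k_2 = rotl(K, (3*2+2) mod 8) = rotl(K, 0) = 0xC6
k_3 = rotl(K, (3*3+2) mod 8) = rotl(K, 3) = 0x36
k_4 = rotl(K, (3*4+2) mod 8) = rotl(K, 6) = 0xB1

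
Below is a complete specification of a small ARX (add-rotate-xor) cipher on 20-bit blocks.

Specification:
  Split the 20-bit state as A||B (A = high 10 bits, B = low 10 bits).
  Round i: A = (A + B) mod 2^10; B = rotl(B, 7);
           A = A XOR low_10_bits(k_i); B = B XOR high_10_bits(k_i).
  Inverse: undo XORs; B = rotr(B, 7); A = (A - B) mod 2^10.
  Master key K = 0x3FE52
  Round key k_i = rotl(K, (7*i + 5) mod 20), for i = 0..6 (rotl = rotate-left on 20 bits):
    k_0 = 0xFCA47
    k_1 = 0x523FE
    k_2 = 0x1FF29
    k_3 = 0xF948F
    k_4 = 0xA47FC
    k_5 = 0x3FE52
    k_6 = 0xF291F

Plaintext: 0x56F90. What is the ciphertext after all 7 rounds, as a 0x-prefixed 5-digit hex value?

s_0 = plaintext = 0x56F90
s_1 = Round(s_0, k_0) = 0xAB380
s_2 = Round(s_1, k_1) = 0x74938
s_3 = Round(s_2, k_2) = 0x08C58
s_4 = Round(s_3, k_3) = 0x3D3EE
s_5 = Round(s_4, k_4) = 0xC79EC
s_6 = Round(s_5, k_5) = 0xD62C2
s_7 = Round(s_6, k_6) = 0xC1692

0xC1692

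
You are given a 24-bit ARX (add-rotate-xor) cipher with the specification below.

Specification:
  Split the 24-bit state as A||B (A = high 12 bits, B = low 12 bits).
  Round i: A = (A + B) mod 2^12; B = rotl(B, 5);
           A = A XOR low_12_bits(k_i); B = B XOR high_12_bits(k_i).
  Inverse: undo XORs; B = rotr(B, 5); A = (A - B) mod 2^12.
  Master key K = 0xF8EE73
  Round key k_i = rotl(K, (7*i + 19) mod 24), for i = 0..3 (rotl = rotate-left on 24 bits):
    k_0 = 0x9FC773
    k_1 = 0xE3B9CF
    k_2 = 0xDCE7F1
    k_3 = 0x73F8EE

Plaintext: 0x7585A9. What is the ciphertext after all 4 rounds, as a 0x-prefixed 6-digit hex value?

0x2AE7D4

s_0 = plaintext = 0x7585A9
s_1 = Round(s_0, k_0) = 0xA72CD7
s_2 = Round(s_1, k_1) = 0xE864C2
s_3 = Round(s_2, k_2) = 0x4B9587
s_4 = Round(s_3, k_3) = 0x2AE7D4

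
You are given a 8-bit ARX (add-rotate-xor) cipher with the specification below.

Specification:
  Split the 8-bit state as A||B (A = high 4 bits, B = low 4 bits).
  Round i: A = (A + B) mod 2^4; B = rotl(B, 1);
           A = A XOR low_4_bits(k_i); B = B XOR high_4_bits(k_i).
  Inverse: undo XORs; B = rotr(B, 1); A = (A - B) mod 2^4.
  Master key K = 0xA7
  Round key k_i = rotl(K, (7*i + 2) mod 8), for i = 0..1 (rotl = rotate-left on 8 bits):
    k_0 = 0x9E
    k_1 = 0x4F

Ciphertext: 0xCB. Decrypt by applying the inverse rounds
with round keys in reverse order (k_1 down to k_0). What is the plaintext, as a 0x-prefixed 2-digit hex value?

s_0 = ciphertext = 0xCB
s_1 = InvRound(s_0, k_1) = 0x4F
s_2 = InvRound(s_1, k_0) = 0x73

0x73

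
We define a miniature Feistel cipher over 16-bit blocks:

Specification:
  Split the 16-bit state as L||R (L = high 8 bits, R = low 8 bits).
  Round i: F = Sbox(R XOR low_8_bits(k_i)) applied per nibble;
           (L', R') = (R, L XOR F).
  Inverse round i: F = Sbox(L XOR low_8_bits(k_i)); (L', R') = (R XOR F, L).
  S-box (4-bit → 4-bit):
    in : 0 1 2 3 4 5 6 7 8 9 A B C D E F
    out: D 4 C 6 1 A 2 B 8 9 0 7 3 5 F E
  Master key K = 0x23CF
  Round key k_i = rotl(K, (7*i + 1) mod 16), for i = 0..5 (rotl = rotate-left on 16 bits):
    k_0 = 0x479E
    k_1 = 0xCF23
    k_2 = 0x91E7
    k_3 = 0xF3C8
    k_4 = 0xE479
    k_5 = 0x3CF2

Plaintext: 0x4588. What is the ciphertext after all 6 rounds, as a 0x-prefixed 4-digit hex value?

s_0 = plaintext = 0x4588
s_1 = Round(s_0, k_0) = 0x8807
s_2 = Round(s_1, k_1) = 0x0749
s_3 = Round(s_2, k_2) = 0x4908
s_4 = Round(s_3, k_3) = 0x0874
s_5 = Round(s_4, k_4) = 0x74DD
s_6 = Round(s_5, k_5) = 0xDDBA

0xDDBA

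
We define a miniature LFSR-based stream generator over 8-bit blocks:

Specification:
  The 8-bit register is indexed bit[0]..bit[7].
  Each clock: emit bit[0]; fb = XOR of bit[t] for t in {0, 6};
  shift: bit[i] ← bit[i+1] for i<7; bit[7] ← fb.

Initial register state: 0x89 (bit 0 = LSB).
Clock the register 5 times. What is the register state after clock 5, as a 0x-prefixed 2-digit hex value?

reg_0 = 0x89
clock 1: out=1, reg = 0xC4
clock 2: out=0, reg = 0xE2
clock 3: out=0, reg = 0xF1
clock 4: out=1, reg = 0x78
clock 5: out=0, reg = 0xBC

0xBC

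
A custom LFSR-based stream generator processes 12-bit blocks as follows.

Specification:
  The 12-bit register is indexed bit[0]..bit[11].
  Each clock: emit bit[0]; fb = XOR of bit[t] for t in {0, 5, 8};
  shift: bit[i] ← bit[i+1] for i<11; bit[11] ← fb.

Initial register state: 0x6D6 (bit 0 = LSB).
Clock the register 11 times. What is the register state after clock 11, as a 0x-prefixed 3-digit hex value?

0xB0C

reg_0 = 0x6D6
clock 1: out=0, reg = 0x36B
clock 2: out=1, reg = 0x9B5
clock 3: out=1, reg = 0xCDA
clock 4: out=0, reg = 0x66D
clock 5: out=1, reg = 0x336
clock 6: out=0, reg = 0x19B
clock 7: out=1, reg = 0x0CD
clock 8: out=1, reg = 0x866
clock 9: out=0, reg = 0xC33
clock 10: out=1, reg = 0x619
clock 11: out=1, reg = 0xB0C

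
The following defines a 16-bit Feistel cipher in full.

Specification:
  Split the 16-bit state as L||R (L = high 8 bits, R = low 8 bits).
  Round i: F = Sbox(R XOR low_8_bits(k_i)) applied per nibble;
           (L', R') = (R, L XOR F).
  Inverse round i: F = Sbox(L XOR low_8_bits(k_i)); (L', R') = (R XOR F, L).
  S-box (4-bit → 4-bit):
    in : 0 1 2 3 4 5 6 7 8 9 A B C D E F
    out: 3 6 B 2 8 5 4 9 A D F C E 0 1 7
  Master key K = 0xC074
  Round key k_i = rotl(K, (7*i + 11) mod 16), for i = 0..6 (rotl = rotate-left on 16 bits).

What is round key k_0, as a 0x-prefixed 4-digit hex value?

0xA603

K = 0xC074
k_0 = rotl(K, (7*0+11) mod 16) = rotl(K, 11) = 0xA603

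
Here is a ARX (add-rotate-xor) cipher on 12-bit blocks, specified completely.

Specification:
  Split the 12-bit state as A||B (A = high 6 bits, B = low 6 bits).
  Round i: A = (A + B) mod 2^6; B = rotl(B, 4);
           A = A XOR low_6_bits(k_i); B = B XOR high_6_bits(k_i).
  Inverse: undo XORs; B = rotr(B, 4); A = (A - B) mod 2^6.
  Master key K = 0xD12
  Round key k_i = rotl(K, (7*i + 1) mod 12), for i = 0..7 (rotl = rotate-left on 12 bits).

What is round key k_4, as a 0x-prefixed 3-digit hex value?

K = 0xD12
k_0 = rotl(K, (7*0+1) mod 12) = rotl(K, 1) = 0xA25
k_1 = rotl(K, (7*1+1) mod 12) = rotl(K, 8) = 0x2D1
k_2 = rotl(K, (7*2+1) mod 12) = rotl(K, 3) = 0x896
k_3 = rotl(K, (7*3+1) mod 12) = rotl(K, 10) = 0xB44
k_4 = rotl(K, (7*4+1) mod 12) = rotl(K, 5) = 0x25A

0x25A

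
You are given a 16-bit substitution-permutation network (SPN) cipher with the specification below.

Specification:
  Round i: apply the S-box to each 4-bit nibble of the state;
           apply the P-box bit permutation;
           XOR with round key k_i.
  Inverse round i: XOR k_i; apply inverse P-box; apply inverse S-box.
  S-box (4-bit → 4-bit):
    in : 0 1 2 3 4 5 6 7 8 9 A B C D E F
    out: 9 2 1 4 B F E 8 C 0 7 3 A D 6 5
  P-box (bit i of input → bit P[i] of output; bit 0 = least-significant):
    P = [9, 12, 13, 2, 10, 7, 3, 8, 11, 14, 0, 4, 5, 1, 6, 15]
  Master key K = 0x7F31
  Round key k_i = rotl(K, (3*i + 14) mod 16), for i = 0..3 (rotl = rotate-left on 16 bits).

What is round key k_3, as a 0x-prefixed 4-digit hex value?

0x98BF

K = 0x7F31
k_0 = rotl(K, (3*0+14) mod 16) = rotl(K, 14) = 0x5FCC
k_1 = rotl(K, (3*1+14) mod 16) = rotl(K, 1) = 0xFE62
k_2 = rotl(K, (3*2+14) mod 16) = rotl(K, 4) = 0xF317
k_3 = rotl(K, (3*3+14) mod 16) = rotl(K, 7) = 0x98BF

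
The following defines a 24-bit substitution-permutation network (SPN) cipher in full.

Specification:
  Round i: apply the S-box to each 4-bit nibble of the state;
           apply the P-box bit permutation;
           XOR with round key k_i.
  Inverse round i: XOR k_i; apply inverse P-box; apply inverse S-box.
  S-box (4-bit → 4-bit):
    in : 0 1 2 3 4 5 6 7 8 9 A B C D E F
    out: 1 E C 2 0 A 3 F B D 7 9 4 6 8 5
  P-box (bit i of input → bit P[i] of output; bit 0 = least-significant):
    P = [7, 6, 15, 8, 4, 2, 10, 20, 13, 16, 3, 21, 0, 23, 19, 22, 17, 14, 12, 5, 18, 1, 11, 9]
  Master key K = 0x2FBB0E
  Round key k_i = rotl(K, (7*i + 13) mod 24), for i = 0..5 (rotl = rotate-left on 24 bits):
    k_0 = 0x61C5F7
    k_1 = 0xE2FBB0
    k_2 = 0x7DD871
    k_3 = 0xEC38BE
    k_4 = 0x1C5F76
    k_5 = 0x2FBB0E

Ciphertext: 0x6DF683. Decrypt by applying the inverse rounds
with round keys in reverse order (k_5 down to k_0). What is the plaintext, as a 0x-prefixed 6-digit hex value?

s_0 = ciphertext = 0x6DF683
s_1 = InvRound(s_0, k_5) = 0xC6BCDB
s_2 = InvRound(s_1, k_4) = 0xE87F59
s_3 = InvRound(s_2, k_3) = 0x8504D8
s_4 = InvRound(s_3, k_2) = 0xC1722F
s_5 = InvRound(s_4, k_1) = 0xD00169
s_6 = InvRound(s_5, k_0) = 0x33317F

0x33317F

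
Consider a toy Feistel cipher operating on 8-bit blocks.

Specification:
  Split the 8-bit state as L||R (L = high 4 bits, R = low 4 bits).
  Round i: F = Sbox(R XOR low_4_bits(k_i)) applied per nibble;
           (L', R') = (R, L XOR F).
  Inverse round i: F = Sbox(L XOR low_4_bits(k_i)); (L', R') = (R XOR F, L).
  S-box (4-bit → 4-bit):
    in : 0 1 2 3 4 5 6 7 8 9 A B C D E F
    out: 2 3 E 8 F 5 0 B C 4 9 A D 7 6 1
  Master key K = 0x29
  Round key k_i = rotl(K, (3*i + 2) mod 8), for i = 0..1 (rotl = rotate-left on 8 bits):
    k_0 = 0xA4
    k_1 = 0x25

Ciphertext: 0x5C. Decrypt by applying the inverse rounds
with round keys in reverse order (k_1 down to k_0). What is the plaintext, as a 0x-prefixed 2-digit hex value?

0xCE

s_0 = ciphertext = 0x5C
s_1 = InvRound(s_0, k_1) = 0xE5
s_2 = InvRound(s_1, k_0) = 0xCE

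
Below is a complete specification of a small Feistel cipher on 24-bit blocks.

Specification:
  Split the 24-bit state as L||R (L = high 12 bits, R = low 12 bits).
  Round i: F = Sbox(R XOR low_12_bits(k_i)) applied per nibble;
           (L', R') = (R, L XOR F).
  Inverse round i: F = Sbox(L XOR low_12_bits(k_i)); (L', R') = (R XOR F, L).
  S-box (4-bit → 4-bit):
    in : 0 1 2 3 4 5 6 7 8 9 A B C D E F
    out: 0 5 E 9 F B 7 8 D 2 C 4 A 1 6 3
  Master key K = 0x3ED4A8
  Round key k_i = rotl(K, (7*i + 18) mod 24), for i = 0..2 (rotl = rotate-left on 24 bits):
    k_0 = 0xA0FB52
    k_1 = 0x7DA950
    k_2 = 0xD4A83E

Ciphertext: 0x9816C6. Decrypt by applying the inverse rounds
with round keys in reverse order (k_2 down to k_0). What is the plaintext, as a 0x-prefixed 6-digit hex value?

s_0 = ciphertext = 0x9816C6
s_1 = InvRound(s_0, k_2) = 0x385981
s_2 = InvRound(s_1, k_1) = 0x59A385
s_3 = InvRound(s_2, k_0) = 0x52859A

0x52859A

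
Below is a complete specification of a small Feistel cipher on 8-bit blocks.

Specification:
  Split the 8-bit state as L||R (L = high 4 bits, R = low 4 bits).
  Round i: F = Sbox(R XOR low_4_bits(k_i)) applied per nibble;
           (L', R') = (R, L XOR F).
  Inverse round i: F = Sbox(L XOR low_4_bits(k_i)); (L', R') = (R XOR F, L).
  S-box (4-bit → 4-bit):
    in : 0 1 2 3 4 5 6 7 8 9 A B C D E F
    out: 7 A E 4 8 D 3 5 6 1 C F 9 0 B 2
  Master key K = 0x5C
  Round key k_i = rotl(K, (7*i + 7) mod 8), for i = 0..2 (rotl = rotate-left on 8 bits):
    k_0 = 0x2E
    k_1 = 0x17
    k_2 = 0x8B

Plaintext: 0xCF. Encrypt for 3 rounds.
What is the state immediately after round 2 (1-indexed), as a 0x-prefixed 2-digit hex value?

0x65

s_0 = plaintext = 0xCF
s_1 = Round(s_0, k_0) = 0xF6
s_2 = Round(s_1, k_1) = 0x65
s_3 = Round(s_2, k_2) = 0x5D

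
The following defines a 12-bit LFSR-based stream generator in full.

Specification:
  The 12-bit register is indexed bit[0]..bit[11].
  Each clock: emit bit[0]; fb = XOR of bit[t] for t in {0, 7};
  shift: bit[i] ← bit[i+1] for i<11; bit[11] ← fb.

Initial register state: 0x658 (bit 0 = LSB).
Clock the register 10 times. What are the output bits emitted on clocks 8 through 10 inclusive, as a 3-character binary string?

001

reg_0 = 0x658
clock 1: out=0, reg = 0x32C
clock 2: out=0, reg = 0x196
clock 3: out=0, reg = 0x8CB
clock 4: out=1, reg = 0x465
clock 5: out=1, reg = 0xA32
clock 6: out=0, reg = 0x519
clock 7: out=1, reg = 0xA8C
clock 8: out=0, reg = 0xD46
clock 9: out=0, reg = 0x6A3
clock 10: out=1, reg = 0x351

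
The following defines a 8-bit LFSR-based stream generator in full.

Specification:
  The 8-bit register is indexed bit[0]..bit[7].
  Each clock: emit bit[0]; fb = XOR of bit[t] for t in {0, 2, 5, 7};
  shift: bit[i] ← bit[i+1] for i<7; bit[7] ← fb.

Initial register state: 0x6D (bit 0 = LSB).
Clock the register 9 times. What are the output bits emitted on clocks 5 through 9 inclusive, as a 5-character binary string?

01101

reg_0 = 0x6D
clock 1: out=1, reg = 0xB6
clock 2: out=0, reg = 0xDB
clock 3: out=1, reg = 0x6D
clock 4: out=1, reg = 0xB6
clock 5: out=0, reg = 0xDB
clock 6: out=1, reg = 0x6D
clock 7: out=1, reg = 0xB6
clock 8: out=0, reg = 0xDB
clock 9: out=1, reg = 0x6D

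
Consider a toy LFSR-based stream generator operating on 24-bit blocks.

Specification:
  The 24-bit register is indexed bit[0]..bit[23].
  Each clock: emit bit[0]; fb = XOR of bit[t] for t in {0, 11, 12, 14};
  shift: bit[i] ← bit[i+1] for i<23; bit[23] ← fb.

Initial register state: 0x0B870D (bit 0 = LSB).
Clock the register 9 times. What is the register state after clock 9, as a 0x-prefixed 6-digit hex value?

reg_0 = 0x0B870D
clock 1: out=1, reg = 0x85C386
clock 2: out=0, reg = 0xC2E1C3
clock 3: out=1, reg = 0x6170E1
clock 4: out=1, reg = 0xB0B870
clock 5: out=0, reg = 0x585C38
clock 6: out=0, reg = 0xAC2E1C
clock 7: out=0, reg = 0xD6170E
clock 8: out=0, reg = 0xEB0B87
clock 9: out=1, reg = 0x7585C3

0x7585C3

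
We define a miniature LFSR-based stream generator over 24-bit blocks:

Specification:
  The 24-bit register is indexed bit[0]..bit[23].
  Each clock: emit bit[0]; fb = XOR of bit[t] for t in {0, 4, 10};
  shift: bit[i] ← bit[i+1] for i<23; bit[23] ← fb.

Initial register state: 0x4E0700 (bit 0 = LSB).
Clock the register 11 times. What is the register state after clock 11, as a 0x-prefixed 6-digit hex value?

0x9E29C0

reg_0 = 0x4E0700
clock 1: out=0, reg = 0xA70380
clock 2: out=0, reg = 0x5381C0
clock 3: out=0, reg = 0x29C0E0
clock 4: out=0, reg = 0x14E070
clock 5: out=0, reg = 0x8A7038
clock 6: out=0, reg = 0xC5381C
clock 7: out=0, reg = 0xE29C0E
clock 8: out=0, reg = 0xF14E07
clock 9: out=1, reg = 0x78A703
clock 10: out=1, reg = 0x3C5381
clock 11: out=1, reg = 0x9E29C0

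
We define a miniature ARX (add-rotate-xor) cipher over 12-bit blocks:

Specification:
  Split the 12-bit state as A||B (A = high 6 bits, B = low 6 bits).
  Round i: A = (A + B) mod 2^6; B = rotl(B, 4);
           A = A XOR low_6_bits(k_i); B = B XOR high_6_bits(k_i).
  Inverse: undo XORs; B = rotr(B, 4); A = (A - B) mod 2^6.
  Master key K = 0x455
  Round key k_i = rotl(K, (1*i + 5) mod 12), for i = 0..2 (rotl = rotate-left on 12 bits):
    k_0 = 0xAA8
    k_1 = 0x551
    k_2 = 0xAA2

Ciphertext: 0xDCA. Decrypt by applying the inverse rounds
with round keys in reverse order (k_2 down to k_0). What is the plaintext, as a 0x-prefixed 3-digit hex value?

s_0 = ciphertext = 0xDCA
s_1 = InvRound(s_0, k_2) = 0x4C2
s_2 = InvRound(s_1, k_1) = 0x95D
s_3 = InvRound(s_2, k_0) = 0xB9F

0xB9F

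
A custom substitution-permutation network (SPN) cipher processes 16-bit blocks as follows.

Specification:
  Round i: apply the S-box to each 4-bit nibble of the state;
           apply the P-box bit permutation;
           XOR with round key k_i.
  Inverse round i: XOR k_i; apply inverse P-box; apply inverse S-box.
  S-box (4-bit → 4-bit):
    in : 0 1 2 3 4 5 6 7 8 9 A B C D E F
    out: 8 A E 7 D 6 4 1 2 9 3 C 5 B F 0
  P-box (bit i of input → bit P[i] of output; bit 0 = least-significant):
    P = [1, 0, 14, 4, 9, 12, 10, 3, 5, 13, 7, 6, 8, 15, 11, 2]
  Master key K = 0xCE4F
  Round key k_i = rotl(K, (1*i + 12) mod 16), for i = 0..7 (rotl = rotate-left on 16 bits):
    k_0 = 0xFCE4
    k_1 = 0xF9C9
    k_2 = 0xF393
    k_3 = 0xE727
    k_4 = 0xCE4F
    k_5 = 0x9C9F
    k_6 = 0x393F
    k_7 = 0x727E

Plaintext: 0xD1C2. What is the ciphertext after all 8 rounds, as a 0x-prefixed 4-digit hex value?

s_0 = plaintext = 0xD1C2
s_1 = Round(s_0, k_0) = 0x1BB1
s_2 = Round(s_1, k_1) = 0x7D14
s_3 = Round(s_2, k_2) = 0x82E9
s_4 = Round(s_3, k_3) = 0x51FD
s_5 = Round(s_4, k_4) = 0x661C
s_6 = Round(s_5, k_5) = 0xC415
s_7 = Round(s_6, k_6) = 0x60D6
s_8 = Round(s_7, k_7) = 0x2836

0x2836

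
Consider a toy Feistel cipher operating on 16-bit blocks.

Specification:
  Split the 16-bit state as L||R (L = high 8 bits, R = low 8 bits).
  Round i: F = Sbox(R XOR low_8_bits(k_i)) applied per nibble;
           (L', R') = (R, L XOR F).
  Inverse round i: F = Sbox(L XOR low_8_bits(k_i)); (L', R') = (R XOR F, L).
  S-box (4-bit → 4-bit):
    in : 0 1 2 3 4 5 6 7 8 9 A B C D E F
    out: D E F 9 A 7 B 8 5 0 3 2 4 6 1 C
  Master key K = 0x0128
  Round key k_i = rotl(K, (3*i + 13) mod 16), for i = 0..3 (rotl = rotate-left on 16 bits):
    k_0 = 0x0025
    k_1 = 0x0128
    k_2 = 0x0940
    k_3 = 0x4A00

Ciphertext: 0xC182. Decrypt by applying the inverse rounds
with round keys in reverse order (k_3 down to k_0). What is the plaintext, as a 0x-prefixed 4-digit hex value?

s_0 = ciphertext = 0xC182
s_1 = InvRound(s_0, k_3) = 0xCCC1
s_2 = InvRound(s_1, k_2) = 0x95CC
s_3 = InvRound(s_2, k_1) = 0xEA95
s_4 = InvRound(s_3, k_0) = 0xD9EA

0xD9EA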